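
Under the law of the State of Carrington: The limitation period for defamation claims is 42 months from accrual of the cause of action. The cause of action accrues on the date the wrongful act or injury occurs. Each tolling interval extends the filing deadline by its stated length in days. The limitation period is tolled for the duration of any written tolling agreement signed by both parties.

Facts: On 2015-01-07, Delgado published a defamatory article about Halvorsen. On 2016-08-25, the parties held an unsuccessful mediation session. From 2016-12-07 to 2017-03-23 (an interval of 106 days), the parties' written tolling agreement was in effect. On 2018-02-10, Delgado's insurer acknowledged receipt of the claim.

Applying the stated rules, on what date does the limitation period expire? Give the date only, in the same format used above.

2018-10-21

The limitation period began to run on 2015-01-07.
Adding the 42 months base period to 2015-01-07 gives a deadline of 2018-07-07, before any tolling.
The period was tolled for 106 days by the written tolling agreement (2016-12-07 to 2017-03-23), pushing the deadline to 2018-10-21.
None of the other events listed affects the running of the period under the stated rules.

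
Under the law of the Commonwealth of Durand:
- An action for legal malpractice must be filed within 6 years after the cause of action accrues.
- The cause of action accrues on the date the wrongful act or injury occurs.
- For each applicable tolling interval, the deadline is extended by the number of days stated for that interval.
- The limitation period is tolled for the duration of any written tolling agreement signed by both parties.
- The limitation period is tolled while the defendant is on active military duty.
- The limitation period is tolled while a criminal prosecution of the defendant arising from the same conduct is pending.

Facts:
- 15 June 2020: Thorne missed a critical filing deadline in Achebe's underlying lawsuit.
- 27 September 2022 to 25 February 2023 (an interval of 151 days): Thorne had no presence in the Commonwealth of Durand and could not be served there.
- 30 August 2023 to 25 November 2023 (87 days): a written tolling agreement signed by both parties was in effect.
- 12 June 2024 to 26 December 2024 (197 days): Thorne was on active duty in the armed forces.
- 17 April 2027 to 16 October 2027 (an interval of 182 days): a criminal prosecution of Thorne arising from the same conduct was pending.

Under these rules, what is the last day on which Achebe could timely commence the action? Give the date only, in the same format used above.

The claim accrued on 15 June 2020, when the wrongful act occurred.
Adding the 6 years base period to 15 June 2020 gives a deadline of 15 June 2026, before any tolling.
The written tolling agreement from 30 August 2023 to 25 November 2023 tolled the period for 87 days, extending the deadline to 10 September 2026.
Because the defendant's active military service ran from 12 June 2024 to 26 December 2024, the deadline is extended by 197 days to 26 March 2027.
By the time the pending criminal prosecution began on 17 April 2027, the limitation period had already expired on 26 March 2027; that interval cannot revive it.
The defendant's absence from the jurisdiction from 27 September 2022 to 25 February 2023 does not toll the period, because no stated rule makes the defendant's absence a tolling event.

26 March 2027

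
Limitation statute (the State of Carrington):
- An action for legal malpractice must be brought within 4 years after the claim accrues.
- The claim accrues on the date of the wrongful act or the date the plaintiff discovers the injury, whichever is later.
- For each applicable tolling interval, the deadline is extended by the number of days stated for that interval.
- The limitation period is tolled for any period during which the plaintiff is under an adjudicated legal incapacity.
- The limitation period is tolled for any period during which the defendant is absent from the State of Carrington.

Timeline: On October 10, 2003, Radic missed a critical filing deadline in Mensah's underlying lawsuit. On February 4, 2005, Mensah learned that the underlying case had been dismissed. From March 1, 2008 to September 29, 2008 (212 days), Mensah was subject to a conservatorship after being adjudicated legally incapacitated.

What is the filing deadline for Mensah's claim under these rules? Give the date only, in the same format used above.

The claim accrued on February 4, 2005 — the later of the October 10, 2003 act and the February 4, 2005 discovery.
Adding the 4 years base period to February 4, 2005 gives a deadline of February 4, 2009, before any tolling.
Because the plaintiff's legal incapacity ran from March 1, 2008 to September 29, 2008, the deadline is extended by 212 days to September 4, 2009.

September 4, 2009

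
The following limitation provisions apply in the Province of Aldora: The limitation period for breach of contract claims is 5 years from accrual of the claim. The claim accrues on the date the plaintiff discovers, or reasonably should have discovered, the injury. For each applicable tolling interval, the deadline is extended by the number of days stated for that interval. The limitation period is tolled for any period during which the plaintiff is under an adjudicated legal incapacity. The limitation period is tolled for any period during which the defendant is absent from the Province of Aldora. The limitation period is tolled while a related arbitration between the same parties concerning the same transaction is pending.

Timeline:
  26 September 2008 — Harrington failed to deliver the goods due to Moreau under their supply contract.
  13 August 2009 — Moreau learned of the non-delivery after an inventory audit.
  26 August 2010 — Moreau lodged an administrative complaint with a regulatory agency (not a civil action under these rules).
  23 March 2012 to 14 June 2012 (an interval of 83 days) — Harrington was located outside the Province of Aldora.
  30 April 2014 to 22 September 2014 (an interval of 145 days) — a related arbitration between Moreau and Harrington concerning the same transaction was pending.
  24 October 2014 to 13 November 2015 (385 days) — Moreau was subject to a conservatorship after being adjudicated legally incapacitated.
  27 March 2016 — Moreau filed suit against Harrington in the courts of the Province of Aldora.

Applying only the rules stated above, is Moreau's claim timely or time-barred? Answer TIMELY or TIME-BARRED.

Under the discovery rule, the claim accrued on 13 August 2009, when Moreau discovered the injury — not on the 26 September 2008 date of the underlying act.
The untolled deadline — 5 years after 13 August 2009 — is 13 August 2014.
The defendant's absence from the jurisdiction from 23 March 2012 to 14 June 2012 tolled the period for 83 days, extending the deadline to 4 November 2014.
The period was tolled for 145 days by the pending related arbitration (30 April 2014 to 22 September 2014), pushing the deadline to 29 March 2015.
The period was tolled for 385 days by the plaintiff's legal incapacity (24 October 2014 to 13 November 2015), pushing the deadline to 17 April 2016.
Nothing else in the chronology tolls or restarts the period.
Filing on 27 March 2016 beat the 17 April 2016 deadline — the action is timely.

TIMELY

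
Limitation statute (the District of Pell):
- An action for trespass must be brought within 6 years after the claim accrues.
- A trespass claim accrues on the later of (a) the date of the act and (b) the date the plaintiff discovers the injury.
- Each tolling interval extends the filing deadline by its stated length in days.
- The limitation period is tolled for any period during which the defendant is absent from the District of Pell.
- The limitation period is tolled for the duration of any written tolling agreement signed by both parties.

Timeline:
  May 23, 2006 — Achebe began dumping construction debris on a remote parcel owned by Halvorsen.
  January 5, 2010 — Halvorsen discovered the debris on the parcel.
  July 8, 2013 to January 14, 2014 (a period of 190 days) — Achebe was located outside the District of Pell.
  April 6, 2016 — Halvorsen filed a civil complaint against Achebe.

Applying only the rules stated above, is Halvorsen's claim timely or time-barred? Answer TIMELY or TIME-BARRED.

The claim accrued on January 5, 2010 — the later of the May 23, 2006 act and the January 5, 2010 discovery.
Adding the 6 years base period to January 5, 2010 gives a deadline of January 5, 2016, before any tolling.
The period was tolled for 190 days by the defendant's absence from the jurisdiction (July 8, 2013 to January 14, 2014), pushing the deadline to July 13, 2016.
Filing on April 6, 2016 beat the July 13, 2016 deadline — the action is timely.

TIMELY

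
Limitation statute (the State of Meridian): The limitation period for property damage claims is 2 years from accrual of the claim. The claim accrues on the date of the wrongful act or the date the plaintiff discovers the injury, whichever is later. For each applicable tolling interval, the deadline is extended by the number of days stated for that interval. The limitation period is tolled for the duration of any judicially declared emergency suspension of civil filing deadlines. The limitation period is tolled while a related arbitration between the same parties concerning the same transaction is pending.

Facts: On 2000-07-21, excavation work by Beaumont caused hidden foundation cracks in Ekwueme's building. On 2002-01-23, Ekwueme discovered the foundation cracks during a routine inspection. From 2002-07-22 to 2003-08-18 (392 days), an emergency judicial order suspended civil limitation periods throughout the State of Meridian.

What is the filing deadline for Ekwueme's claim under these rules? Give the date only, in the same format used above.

2005-02-18

The claim accrued on 2002-01-23 — the later of the 2000-07-21 act and the 2002-01-23 discovery.
Adding the 2 years base period to 2002-01-23 gives a deadline of 2004-01-23, before any tolling.
The period was tolled for 392 days by the emergency suspension of filing deadlines (2002-07-22 to 2003-08-18), pushing the deadline to 2005-02-18.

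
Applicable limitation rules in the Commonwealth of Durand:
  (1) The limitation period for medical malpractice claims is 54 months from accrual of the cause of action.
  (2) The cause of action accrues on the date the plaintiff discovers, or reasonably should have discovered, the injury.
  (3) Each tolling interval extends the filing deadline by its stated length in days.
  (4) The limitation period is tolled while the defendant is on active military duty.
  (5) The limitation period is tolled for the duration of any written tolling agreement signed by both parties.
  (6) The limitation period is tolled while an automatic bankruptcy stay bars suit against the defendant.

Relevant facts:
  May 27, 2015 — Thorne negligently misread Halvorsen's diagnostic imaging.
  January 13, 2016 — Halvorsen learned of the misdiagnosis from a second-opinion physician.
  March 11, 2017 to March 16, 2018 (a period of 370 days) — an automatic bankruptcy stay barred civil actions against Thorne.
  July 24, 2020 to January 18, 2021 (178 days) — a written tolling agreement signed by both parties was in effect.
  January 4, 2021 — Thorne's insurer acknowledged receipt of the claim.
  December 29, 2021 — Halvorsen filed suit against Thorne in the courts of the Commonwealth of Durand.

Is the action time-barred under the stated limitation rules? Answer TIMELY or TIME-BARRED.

Under the discovery rule, the claim accrued on January 13, 2016, when Halvorsen discovered the injury — not on the May 27, 2015 date of the underlying act.
The untolled deadline — 54 months after January 13, 2016 — is July 13, 2020.
The automatic bankruptcy stay from March 11, 2017 to March 16, 2018 tolled the period for 370 days, extending the deadline to July 18, 2021.
The period was tolled for 178 days by the written tolling agreement (July 24, 2020 to January 18, 2021), pushing the deadline to January 12, 2022.
Nothing else in the chronology tolls or restarts the period.
Halvorsen filed on December 29, 2021, before the January 12, 2022 deadline, so the action is timely.

TIMELY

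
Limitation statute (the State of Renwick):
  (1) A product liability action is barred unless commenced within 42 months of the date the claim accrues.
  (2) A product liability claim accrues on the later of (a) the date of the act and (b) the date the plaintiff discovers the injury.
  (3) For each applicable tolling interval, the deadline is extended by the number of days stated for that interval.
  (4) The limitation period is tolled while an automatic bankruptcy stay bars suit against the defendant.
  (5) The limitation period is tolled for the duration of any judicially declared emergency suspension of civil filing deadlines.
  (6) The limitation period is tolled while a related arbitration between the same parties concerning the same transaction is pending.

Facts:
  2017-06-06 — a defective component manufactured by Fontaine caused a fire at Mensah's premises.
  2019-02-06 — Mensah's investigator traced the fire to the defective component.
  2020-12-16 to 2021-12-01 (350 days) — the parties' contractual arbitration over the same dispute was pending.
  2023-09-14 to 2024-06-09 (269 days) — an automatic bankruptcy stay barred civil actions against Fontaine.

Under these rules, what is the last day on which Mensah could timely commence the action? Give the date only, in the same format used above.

2023-07-22

The claim accrued on 2019-02-06 — the later of the 2017-06-06 act and the 2019-02-06 discovery.
Adding the 42 months base period to 2019-02-06 gives a deadline of 2022-08-06, before any tolling.
The pending related arbitration from 2020-12-16 to 2021-12-01 tolled the period for 350 days, extending the deadline to 2023-07-22.
The automatic bankruptcy stay from 2023-09-14 to 2024-06-09 began after the period had already run on 2023-07-22, so it has no tolling effect.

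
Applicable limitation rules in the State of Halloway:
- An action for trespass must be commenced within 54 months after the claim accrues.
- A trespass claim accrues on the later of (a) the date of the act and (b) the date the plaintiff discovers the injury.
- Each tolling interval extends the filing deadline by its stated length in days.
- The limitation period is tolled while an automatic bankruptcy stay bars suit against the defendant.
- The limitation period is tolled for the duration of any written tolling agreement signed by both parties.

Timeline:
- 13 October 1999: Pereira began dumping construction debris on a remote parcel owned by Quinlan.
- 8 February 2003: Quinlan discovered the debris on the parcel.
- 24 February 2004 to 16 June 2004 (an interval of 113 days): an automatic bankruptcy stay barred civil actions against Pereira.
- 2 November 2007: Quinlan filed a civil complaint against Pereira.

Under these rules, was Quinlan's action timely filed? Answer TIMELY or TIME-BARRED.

Taking the later of the act (13 October 1999) and discovery (8 February 2003), the claim accrued on 8 February 2003.
54 months from 8 February 2003 is 8 August 2007.
The automatic bankruptcy stay from 24 February 2004 to 16 June 2004 tolled the period for 113 days, extending the deadline to 29 November 2007.
Quinlan filed on 2 November 2007, before the 29 November 2007 deadline, so the action is timely.

TIMELY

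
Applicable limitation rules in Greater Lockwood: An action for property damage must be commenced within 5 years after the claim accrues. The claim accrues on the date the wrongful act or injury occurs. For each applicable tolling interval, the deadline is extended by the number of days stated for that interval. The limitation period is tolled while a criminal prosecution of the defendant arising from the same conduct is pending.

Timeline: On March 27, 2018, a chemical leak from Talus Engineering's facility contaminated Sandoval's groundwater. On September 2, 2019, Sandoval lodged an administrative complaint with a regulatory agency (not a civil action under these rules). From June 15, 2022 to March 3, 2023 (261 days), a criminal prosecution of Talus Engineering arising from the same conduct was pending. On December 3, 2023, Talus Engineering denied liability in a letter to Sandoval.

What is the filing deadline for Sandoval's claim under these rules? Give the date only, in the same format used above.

December 13, 2023

The claim accrued on March 27, 2018, the date of the act.
Adding the 5 years base period to March 27, 2018 gives a deadline of March 27, 2023, before any tolling.
Because the pending criminal prosecution ran from June 15, 2022 to March 3, 2023, the deadline is extended by 261 days to December 13, 2023.
Nothing else in the chronology tolls or restarts the period.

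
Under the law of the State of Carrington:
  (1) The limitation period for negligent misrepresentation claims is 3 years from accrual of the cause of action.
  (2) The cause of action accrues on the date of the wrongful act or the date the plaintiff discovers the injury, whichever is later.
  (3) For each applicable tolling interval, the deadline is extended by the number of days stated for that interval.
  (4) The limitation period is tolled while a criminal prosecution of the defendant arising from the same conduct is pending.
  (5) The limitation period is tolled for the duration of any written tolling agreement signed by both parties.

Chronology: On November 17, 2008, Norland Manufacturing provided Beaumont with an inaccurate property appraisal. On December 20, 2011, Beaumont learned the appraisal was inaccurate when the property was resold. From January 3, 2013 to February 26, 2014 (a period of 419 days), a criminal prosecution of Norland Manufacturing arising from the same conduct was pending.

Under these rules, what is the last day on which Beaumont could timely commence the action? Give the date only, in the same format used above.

Because discovery on December 20, 2011 post-dates the November 17, 2008 act, accrual under the later-of rule falls on December 20, 2011.
3 years from December 20, 2011 is December 20, 2014.
The period was tolled for 419 days by the pending criminal prosecution (January 3, 2013 to February 26, 2014), pushing the deadline to February 12, 2016.

February 12, 2016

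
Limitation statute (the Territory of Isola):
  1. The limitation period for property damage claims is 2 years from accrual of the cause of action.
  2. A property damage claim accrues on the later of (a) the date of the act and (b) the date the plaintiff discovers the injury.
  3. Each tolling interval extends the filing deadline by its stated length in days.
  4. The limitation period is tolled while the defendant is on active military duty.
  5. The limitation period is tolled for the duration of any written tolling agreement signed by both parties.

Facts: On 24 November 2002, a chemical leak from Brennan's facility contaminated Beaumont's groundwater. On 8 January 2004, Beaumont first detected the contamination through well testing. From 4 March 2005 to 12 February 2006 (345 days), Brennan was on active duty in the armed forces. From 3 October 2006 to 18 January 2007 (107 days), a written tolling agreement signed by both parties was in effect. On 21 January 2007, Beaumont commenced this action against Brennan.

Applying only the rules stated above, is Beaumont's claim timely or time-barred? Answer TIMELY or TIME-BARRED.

Because discovery on 8 January 2004 post-dates the 24 November 2002 act, accrual under the later-of rule falls on 8 January 2004.
Adding the 2 years base period to 8 January 2004 gives a deadline of 8 January 2006, before any tolling.
The period was tolled for 345 days by the defendant's active military service (4 March 2005 to 12 February 2006), pushing the deadline to 19 December 2006.
The period was tolled for 107 days by the written tolling agreement (3 October 2006 to 18 January 2007), pushing the deadline to 5 April 2007.
Filing on 21 January 2007 beat the 5 April 2007 deadline — the action is timely.

TIMELY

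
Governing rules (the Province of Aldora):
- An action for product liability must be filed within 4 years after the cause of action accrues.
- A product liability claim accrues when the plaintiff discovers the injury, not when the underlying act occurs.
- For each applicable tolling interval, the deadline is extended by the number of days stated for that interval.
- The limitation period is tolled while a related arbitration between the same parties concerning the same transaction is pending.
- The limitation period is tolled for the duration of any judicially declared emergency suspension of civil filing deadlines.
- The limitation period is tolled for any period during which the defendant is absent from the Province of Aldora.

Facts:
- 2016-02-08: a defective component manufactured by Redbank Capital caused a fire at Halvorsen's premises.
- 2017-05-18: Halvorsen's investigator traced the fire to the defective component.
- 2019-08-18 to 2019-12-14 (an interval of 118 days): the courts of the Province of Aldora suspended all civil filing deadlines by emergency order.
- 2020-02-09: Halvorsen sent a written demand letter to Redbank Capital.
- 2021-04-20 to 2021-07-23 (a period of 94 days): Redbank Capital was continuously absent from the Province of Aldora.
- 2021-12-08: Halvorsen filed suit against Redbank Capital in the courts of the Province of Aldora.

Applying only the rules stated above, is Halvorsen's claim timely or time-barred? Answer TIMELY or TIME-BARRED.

Accrual is tied to discovery, so the period began on 2017-05-18 rather than on 2016-02-08 when the act occurred.
4 years from 2017-05-18 is 2021-05-18.
The period was tolled for 118 days by the emergency suspension of filing deadlines (2019-08-18 to 2019-12-14), pushing the deadline to 2021-09-13.
Because the defendant's absence from the jurisdiction ran from 2021-04-20 to 2021-07-23, the deadline is extended by 94 days to 2021-12-16.
Nothing else in the chronology tolls or restarts the period.
Halvorsen filed on 2021-12-08, before the 2021-12-16 deadline, so the action is timely.

TIMELY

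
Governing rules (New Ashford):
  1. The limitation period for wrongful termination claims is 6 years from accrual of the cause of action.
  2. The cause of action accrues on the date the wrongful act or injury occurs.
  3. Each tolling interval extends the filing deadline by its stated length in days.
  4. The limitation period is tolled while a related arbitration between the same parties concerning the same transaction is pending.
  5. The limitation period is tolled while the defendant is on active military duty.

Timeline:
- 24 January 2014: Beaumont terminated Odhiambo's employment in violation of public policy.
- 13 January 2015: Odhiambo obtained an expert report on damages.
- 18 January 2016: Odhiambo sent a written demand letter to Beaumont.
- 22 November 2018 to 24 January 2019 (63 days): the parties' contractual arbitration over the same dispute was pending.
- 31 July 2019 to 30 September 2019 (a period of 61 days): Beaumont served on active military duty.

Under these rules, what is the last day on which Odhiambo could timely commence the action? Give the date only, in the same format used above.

The limitation period began to run on 24 January 2014.
6 years from 24 January 2014 is 24 January 2020.
The period was tolled for 63 days by the pending related arbitration (22 November 2018 to 24 January 2019), pushing the deadline to 27 March 2020.
The defendant's active military service from 31 July 2019 to 30 September 2019 tolled the period for 61 days, extending the deadline to 27 May 2020.
The other events in the timeline have no effect on the limitation period under the stated rules.

27 May 2020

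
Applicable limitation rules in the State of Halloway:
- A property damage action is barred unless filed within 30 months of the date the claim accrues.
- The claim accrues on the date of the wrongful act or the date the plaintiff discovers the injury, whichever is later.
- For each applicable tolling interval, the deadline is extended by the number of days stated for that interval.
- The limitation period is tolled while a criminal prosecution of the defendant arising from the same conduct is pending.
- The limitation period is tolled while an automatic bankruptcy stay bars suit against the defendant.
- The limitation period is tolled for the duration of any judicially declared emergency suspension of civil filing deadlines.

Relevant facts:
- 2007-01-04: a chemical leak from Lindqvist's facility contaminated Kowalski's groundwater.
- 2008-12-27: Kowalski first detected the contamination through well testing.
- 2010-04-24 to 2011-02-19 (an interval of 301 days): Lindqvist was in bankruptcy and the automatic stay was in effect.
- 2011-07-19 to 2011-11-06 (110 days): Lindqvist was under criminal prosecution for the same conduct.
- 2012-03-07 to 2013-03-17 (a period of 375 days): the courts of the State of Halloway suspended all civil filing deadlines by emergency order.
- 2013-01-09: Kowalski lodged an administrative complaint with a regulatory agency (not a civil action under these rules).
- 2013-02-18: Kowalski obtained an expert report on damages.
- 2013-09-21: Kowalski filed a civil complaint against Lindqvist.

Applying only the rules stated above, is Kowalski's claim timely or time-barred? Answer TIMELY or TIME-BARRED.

TIME-BARRED

The claim accrued on 2008-12-27 — the later of the 2007-01-04 act and the 2008-12-27 discovery.
The untolled deadline — 30 months after 2008-12-27 — is 2011-06-27.
The automatic bankruptcy stay from 2010-04-24 to 2011-02-19 tolled the period for 301 days, extending the deadline to 2012-04-23.
The period was tolled for 110 days by the pending criminal prosecution (2011-07-19 to 2011-11-06), pushing the deadline to 2012-08-11.
The emergency suspension of filing deadlines from 2012-03-07 to 2013-03-17 tolled the period for 375 days, extending the deadline to 2013-08-21.
Nothing else in the chronology tolls or restarts the period.
The 2013-09-21 filing falls after the 2013-08-21 deadline; the claim is time-barred.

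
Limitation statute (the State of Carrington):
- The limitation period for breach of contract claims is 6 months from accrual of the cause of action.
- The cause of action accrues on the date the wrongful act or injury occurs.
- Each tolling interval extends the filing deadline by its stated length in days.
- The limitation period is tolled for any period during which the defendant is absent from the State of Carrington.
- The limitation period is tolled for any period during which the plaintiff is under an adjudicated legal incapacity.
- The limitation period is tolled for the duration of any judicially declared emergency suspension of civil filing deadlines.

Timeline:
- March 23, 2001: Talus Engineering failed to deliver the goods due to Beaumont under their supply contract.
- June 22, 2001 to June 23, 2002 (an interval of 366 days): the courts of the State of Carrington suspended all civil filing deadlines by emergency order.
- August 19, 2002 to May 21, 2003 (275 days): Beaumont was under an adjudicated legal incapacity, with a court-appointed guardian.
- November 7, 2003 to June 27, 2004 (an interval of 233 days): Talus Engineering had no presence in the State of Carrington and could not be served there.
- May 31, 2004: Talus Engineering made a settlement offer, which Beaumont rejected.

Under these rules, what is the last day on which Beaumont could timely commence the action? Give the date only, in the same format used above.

The cause of action accrued on March 23, 2001, the date of the act.
Adding the 6 months base period to March 23, 2001 gives a deadline of September 23, 2001, before any tolling.
The period was tolled for 366 days by the emergency suspension of filing deadlines (June 22, 2001 to June 23, 2002), pushing the deadline to September 24, 2002.
The period was tolled for 275 days by the plaintiff's legal incapacity (August 19, 2002 to May 21, 2003), pushing the deadline to June 26, 2003.
The defendant's absence from the jurisdiction starting November 7, 2003 came too late — the period had run on June 26, 2003 — and so does not extend the deadline.
None of the other events listed affects the running of the period under the stated rules.

June 26, 2003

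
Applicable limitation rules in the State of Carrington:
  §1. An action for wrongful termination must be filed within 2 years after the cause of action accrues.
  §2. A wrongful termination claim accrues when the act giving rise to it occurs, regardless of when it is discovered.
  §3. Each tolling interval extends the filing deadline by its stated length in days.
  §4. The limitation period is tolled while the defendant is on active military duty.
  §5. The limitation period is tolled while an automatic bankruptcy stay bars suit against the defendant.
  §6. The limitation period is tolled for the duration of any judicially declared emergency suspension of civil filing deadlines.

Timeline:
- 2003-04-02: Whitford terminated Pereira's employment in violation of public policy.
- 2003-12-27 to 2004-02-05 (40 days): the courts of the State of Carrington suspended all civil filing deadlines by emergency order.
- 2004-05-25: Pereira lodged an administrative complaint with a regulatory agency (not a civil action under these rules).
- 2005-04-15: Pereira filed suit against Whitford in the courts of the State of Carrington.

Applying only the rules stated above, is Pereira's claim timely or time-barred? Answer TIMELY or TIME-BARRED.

TIMELY

The limitation period began to run on 2003-04-02.
Adding the 2 years base period to 2003-04-02 gives a deadline of 2005-04-02, before any tolling.
The emergency suspension of filing deadlines from 2003-12-27 to 2004-02-05 tolled the period for 40 days, extending the deadline to 2005-05-12.
The other events in the timeline have no effect on the limitation period under the stated rules.
Pereira filed on 2005-04-15, before the 2005-05-12 deadline, so the action is timely.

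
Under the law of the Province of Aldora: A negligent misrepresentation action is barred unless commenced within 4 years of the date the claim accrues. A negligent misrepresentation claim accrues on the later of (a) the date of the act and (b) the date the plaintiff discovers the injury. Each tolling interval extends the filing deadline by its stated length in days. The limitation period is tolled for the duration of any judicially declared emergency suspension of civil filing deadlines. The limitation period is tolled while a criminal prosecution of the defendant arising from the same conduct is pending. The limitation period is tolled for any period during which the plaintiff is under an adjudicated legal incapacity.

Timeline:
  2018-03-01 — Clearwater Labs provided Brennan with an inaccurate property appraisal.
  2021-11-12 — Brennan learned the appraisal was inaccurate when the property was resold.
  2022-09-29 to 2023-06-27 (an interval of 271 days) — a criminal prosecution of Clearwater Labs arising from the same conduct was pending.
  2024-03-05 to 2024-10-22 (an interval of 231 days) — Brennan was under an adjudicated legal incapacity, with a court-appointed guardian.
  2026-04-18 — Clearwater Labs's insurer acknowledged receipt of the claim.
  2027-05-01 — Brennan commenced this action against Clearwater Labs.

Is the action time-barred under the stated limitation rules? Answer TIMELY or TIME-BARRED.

Because discovery on 2021-11-12 post-dates the 2018-03-01 act, accrual under the later-of rule falls on 2021-11-12.
The untolled deadline — 4 years after 2021-11-12 — is 2025-11-12.
Because the pending criminal prosecution ran from 2022-09-29 to 2023-06-27, the deadline is extended by 271 days to 2026-08-10.
The period was tolled for 231 days by the plaintiff's legal incapacity (2024-03-05 to 2024-10-22), pushing the deadline to 2027-03-29.
The other events in the timeline have no effect on the limitation period under the stated rules.
The 2027-05-01 filing falls after the 2027-03-29 deadline; the claim is time-barred.

TIME-BARRED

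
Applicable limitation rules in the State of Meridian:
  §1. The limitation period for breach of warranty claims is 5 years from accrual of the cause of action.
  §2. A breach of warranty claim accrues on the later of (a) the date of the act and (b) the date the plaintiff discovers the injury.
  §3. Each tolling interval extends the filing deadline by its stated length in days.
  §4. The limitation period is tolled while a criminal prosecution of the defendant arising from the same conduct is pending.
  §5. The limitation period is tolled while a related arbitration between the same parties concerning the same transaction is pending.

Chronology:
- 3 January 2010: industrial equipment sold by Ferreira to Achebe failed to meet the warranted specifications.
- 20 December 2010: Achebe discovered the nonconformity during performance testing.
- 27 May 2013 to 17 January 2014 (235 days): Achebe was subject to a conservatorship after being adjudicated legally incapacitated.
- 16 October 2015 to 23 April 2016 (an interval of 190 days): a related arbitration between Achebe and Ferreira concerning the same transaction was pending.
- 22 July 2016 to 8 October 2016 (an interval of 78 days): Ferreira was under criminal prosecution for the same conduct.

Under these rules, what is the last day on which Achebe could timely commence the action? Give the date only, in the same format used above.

Because discovery on 20 December 2010 post-dates the 3 January 2010 act, accrual under the later-of rule falls on 20 December 2010.
Adding the 5 years base period to 20 December 2010 gives a deadline of 20 December 2015, before any tolling.
The period was tolled for 190 days by the pending related arbitration (16 October 2015 to 23 April 2016), pushing the deadline to 27 June 2016.
The pending criminal prosecution starting 22 July 2016 came too late — the period had run on 27 June 2016 — and so does not extend the deadline.
The plaintiff's legal incapacity from 27 May 2013 to 17 January 2014 does not toll the period, because no stated rule makes the plaintiff's incapacity a tolling event.

27 June 2016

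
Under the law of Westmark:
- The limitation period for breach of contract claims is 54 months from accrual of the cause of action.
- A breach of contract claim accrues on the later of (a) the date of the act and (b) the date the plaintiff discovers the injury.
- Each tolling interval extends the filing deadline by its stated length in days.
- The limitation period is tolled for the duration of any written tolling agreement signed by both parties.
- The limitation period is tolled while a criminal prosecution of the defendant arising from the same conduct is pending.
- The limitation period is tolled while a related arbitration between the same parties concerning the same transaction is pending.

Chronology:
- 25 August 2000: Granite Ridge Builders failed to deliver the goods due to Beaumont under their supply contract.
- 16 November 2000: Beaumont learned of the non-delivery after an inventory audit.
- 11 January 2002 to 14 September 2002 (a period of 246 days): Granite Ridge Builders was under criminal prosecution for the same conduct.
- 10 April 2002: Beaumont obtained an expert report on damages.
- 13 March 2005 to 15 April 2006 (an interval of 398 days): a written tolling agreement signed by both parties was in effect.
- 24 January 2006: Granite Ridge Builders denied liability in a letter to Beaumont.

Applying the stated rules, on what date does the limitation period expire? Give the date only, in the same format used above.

19 February 2007

The claim accrued on 16 November 2000 — the later of the 25 August 2000 act and the 16 November 2000 discovery.
54 months from 16 November 2000 is 16 May 2005.
Because the pending criminal prosecution ran from 11 January 2002 to 14 September 2002, the deadline is extended by 246 days to 17 January 2006.
The period was tolled for 398 days by the written tolling agreement (13 March 2005 to 15 April 2006), pushing the deadline to 19 February 2007.
None of the other events listed affects the running of the period under the stated rules.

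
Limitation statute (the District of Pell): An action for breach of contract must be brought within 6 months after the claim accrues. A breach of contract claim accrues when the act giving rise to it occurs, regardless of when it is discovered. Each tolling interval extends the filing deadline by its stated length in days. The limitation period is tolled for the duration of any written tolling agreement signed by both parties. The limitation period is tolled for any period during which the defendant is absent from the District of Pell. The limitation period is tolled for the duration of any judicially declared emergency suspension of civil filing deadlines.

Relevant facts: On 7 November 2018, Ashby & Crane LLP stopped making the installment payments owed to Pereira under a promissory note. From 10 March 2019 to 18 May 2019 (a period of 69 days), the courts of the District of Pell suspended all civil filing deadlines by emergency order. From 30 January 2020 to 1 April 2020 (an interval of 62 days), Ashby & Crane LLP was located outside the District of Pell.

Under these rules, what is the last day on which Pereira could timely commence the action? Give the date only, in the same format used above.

The claim accrued on 7 November 2018, the date of the act.
Adding the 6 months base period to 7 November 2018 gives a deadline of 7 May 2019, before any tolling.
The period was tolled for 69 days by the emergency suspension of filing deadlines (10 March 2019 to 18 May 2019), pushing the deadline to 15 July 2019.
By the time the defendant's absence from the jurisdiction began on 30 January 2020, the limitation period had already expired on 15 July 2019; that interval cannot revive it.

15 July 2019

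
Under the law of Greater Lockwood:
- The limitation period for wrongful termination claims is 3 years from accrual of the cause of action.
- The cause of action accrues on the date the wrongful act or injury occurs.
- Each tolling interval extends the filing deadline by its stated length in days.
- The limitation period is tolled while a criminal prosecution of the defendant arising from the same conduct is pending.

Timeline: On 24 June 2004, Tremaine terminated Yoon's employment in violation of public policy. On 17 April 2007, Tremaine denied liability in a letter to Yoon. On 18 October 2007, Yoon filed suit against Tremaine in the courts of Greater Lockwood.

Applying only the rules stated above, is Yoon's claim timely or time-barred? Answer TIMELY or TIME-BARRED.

The limitation period began to run on 24 June 2004.
Adding the 3 years base period to 24 June 2004 gives a deadline of 24 June 2007, before any tolling.
Nothing else in the chronology tolls or restarts the period.
The 18 October 2007 filing falls after the 24 June 2007 deadline; the claim is time-barred.

TIME-BARRED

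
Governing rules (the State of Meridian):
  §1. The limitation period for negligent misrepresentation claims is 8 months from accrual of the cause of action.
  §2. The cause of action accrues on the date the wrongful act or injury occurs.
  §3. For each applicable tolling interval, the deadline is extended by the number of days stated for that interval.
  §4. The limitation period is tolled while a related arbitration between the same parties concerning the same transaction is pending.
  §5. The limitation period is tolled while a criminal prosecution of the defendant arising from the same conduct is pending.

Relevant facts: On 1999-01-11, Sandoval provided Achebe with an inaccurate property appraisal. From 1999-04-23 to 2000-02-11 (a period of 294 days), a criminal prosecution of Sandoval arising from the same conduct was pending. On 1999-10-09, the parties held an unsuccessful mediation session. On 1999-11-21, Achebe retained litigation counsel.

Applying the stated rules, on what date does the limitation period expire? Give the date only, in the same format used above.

2000-07-01

The cause of action accrued on 1999-01-11, the date of the act.
The untolled deadline — 8 months after 1999-01-11 — is 1999-09-11.
The pending criminal prosecution from 1999-04-23 to 2000-02-11 tolled the period for 294 days, extending the deadline to 2000-07-01.
Nothing else in the chronology tolls or restarts the period.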